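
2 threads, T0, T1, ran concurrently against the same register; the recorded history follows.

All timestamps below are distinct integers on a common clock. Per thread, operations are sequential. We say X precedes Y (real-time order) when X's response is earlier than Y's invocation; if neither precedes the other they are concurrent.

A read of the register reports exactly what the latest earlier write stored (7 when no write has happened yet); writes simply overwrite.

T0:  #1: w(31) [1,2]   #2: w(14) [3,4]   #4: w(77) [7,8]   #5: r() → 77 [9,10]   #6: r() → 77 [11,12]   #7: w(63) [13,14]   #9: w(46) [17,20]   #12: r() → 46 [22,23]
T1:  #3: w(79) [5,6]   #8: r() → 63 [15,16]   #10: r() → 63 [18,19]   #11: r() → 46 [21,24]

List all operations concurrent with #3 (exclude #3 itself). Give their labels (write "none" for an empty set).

none

#3 spans [5,6]; an op avoiding the whole window 5..6 is ordered, any other is concurrent
#1 [1,2]: before
#2 [3,4]: before
#4 [7,8]: after
#5 [9,10]: after
#6 [11,12]: after
#7 [13,14]: after
#8 [15,16]: after
#9 [17,20]: after
#10 [18,19]: after
#11 [21,24]: after
#12 [22,23]: after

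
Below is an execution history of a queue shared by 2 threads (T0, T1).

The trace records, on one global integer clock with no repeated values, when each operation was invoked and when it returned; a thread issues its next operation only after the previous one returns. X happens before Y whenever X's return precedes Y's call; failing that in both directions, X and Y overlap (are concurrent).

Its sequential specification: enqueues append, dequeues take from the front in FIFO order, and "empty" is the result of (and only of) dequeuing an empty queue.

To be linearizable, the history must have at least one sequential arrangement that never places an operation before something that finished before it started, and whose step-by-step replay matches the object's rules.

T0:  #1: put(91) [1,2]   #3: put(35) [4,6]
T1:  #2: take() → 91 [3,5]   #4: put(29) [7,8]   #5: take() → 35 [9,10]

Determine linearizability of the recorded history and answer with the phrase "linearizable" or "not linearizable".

one valid linearization: #1, #2, #3, #4, #5
after step 1 (#1 put(91)): queue <91>
after step 2 (#2 take() → 91): queue <>
after step 3 (#3 put(35)): queue <35>
after step 4 (#4 put(29)): queue <35,29>
after step 5 (#5 take() → 35): queue <29>

linearizable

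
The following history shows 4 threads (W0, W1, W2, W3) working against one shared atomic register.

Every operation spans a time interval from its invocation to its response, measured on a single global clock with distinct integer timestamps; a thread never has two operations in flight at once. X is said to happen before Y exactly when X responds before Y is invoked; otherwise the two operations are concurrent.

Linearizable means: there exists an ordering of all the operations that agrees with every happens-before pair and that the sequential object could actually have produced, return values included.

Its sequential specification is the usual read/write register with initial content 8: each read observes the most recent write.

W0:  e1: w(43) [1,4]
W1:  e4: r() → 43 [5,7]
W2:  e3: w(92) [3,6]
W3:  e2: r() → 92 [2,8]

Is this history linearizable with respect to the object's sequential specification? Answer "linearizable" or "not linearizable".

linearizable

a witness: e1, e4, e3, e2
step 1: e1 w(43) — value 43
step 2: e4 r() → 43 — value 43
step 3: e3 w(92) — value 92
step 4: e2 r() → 92 — value 92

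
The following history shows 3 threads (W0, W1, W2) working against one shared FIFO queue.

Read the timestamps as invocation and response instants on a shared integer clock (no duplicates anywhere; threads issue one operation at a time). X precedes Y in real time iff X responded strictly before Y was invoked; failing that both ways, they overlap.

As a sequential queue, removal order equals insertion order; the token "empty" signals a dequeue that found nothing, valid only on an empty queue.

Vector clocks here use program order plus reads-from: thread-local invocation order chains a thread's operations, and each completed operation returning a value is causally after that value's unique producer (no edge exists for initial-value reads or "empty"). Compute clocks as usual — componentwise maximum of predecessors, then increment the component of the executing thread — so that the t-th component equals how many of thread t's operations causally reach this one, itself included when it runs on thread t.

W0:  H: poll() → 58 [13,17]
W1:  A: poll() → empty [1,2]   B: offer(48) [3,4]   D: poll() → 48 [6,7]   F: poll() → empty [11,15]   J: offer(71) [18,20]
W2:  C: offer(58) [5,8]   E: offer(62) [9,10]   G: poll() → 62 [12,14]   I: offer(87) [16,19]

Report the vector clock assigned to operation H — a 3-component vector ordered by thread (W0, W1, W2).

C (invocation 5): nothing precedes it; W2's component alone gives (0, 0, 1)
A (invocation 1): nothing precedes it; W1's component alone gives (0, 1, 0)
from VC(C)=(0, 0, 1), E (invoked 9) maxes components and bumps W2 → (0, 0, 2)
from VC(A)=(0, 1, 0), B (invoked 3) maxes components and bumps W1 → (0, 2, 0)
from VC(C)=(0, 0, 1), H (invoked 13) maxes components and bumps W0 → (1, 0, 1)
from VC(E)=(0, 0, 2), G (invoked 12) maxes components and bumps W2 → (0, 0, 3)
from VC(B)=(0, 2, 0), D (invoked 6) maxes components and bumps W1 → (0, 3, 0)
from VC(G)=(0, 0, 3), I (invoked 16) maxes components and bumps W2 → (0, 0, 4)
from VC(D)=(0, 3, 0), F (invoked 11) maxes components and bumps W1 → (0, 4, 0)
from VC(F)=(0, 4, 0), J (invoked 18) maxes components and bumps W1 → (0, 5, 0)
target: VC(H) = (1, 0, 1)

(1, 0, 1)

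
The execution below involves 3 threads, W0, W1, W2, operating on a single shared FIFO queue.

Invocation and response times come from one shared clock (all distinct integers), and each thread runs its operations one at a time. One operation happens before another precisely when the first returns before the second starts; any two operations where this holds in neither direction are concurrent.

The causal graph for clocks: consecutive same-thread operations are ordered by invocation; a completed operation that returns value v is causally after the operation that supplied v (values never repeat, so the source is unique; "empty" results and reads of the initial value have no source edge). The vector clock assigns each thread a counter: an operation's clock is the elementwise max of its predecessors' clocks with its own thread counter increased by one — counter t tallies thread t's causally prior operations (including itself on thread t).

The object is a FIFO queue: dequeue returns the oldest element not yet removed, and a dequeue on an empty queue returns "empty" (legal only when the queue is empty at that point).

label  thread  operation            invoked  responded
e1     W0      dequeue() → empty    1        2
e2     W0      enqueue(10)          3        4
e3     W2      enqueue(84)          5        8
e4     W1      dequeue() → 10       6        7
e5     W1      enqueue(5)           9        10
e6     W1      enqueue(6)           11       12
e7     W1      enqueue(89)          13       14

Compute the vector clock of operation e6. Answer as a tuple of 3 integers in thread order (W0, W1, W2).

e3 (invocation 5): nothing precedes it; W2's component alone gives (0, 0, 1)
e1 (invocation 1): nothing precedes it; W0's component alone gives (1, 0, 0)
e2 (invocation 3): componentwise max over VC(e1)=(1, 0, 0), +1 at W0, giving (2, 0, 0)
e4 (invocation 6): componentwise max over VC(e2)=(2, 0, 0), +1 at W1, giving (2, 1, 0)
e5 (invocation 9): componentwise max over VC(e4)=(2, 1, 0), +1 at W1, giving (2, 2, 0)
e6 (invocation 11): componentwise max over VC(e5)=(2, 2, 0), +1 at W1, giving (2, 3, 0)
e7 (invocation 13): componentwise max over VC(e6)=(2, 3, 0), +1 at W1, giving (2, 4, 0)
target: VC(e6) = (2, 3, 0)

(2, 3, 0)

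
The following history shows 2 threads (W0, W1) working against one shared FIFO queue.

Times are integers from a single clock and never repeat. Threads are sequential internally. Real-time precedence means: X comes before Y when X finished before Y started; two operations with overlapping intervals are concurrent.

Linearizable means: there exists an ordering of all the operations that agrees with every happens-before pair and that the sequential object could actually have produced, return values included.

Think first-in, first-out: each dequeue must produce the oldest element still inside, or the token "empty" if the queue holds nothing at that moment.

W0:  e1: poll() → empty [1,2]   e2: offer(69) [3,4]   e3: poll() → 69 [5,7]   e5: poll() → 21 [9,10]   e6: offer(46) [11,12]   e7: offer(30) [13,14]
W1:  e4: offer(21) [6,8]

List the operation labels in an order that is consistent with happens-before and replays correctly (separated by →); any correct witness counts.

e1 → e2 → e3 → e4 → e5 → e6 → e7

step 1: e1 poll() → empty — queue <>
step 2: e2 offer(69) — queue <69>
step 3: e3 poll() → 69 — queue <>
step 4: e4 offer(21) — queue <21>
step 5: e5 poll() → 21 — queue <>
step 6: e6 offer(46) — queue <46>
step 7: e7 offer(30) — queue <46,30>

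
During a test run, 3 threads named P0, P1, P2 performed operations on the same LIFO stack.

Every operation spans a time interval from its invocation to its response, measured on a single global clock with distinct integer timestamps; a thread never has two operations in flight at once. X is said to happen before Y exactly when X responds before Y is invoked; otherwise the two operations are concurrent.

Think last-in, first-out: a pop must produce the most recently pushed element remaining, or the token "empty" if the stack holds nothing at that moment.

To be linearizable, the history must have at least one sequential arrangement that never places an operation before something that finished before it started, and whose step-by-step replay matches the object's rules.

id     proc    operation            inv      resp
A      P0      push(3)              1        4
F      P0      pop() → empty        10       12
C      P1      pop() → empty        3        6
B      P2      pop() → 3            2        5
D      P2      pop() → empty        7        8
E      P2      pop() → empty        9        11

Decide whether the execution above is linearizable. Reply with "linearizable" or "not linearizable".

a witness: A, B, C, D, E, F
after step 1 (A push(3)): stack <3>
after step 2 (B pop() → 3): stack <>
after step 3 (C pop() → empty): stack <>
after step 4 (D pop() → empty): stack <>
after step 5 (E pop() → empty): stack <>
after step 6 (F pop() → empty): stack <>

linearizable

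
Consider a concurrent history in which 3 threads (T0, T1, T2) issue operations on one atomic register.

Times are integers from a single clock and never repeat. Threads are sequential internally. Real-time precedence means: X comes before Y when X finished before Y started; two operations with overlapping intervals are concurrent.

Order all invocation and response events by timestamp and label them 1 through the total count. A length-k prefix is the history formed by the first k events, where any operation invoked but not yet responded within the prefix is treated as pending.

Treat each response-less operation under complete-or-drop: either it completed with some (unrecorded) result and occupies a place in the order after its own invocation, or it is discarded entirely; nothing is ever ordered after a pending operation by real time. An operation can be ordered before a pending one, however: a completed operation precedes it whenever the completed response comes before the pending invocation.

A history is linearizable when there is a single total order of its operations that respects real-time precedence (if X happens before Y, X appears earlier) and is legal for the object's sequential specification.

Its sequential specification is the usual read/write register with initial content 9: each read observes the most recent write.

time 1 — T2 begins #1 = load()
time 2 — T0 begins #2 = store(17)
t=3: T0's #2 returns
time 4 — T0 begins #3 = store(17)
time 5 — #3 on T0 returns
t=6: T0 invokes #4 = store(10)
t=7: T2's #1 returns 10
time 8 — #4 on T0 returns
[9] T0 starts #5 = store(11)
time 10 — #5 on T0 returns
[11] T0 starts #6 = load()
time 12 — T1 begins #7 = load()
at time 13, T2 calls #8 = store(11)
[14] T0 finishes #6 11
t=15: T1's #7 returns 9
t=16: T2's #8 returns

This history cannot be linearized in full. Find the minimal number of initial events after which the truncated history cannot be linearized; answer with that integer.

15

events 1..14 are still linearizable — one witness is #2, #3, #4, #1, #5, #6:
1. #2 store(17), leaving value 17
2. #3 store(17), leaving value 17
3. #4 store(10), leaving value 10
4. #1 load() → 10, leaving value 10
5. #5 store(11), leaving value 11
6. #6 load() → 11, leaving value 11
with event 15 included (#7 responding at time 15), all real-time-consistent orders fail
every completion of the 1 pending operation (#8) was checked; none linearizes
e.g. #1, #2, #3, #4, #5, #6, #7 (pending dropped): illegal at step 1, since #1 load() → 10 cannot apply there
e.g. #1, #2, #3, #4, #5, #7, #6 (pending dropped): illegal at step 1, since #1 load() → 10 cannot apply there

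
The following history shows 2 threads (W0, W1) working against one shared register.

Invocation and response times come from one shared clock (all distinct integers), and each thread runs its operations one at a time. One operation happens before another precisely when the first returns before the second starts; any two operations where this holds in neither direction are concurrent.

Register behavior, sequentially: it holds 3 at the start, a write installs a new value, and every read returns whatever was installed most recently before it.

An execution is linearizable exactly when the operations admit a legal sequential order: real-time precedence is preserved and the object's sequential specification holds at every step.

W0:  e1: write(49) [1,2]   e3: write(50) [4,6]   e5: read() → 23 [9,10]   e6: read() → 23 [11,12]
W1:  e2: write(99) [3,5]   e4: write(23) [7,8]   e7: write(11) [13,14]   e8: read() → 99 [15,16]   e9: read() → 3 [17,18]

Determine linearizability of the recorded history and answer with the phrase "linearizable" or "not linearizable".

not linearizable

cut after 15 events: linearizable; cut after 16 events (e8 responds, time 16): not linearizable
checked exhaustively: 2 real-time-consistent orders of 8 completed operations, zero legal register replays
sample order e1, e2, e3, e4, e5, e6, e7, e8 stalls at step 8 — e8 read() → 99 has no legal effect
sample order e1, e3, e2, e4, e5, e6, e7, e8 stalls at step 8 — e8 read() → 99 has no legal effect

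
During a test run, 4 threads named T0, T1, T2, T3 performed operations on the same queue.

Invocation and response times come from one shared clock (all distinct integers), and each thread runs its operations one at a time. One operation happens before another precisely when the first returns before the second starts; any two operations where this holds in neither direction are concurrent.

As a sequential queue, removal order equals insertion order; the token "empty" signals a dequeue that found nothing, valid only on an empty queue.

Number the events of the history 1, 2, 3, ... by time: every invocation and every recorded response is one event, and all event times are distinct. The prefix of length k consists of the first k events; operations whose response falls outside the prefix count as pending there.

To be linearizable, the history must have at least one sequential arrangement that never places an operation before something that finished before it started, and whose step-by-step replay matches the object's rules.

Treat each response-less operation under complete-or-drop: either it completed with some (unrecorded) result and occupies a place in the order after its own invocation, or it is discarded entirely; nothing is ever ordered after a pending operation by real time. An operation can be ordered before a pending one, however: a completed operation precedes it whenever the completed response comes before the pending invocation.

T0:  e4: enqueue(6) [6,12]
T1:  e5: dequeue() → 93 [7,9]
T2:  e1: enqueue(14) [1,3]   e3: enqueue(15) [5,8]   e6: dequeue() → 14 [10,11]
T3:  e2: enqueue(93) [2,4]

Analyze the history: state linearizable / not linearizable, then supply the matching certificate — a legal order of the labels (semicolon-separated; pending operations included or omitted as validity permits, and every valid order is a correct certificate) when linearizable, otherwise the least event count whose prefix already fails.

after step 1 (e2 enqueue(93)): queue <93>
after step 2 (e1 enqueue(14)): queue <93,14>
after step 3 (e3 enqueue(15)): queue <93,14,15>
after step 4 (e4 enqueue(6)): queue <93,14,15,6>
after step 5 (e5 dequeue() → 93): queue <14,15,6>
after step 6 (e6 dequeue() → 14): queue <15,6>

linearizable — witness: e2; e1; e3; e4; e5; e6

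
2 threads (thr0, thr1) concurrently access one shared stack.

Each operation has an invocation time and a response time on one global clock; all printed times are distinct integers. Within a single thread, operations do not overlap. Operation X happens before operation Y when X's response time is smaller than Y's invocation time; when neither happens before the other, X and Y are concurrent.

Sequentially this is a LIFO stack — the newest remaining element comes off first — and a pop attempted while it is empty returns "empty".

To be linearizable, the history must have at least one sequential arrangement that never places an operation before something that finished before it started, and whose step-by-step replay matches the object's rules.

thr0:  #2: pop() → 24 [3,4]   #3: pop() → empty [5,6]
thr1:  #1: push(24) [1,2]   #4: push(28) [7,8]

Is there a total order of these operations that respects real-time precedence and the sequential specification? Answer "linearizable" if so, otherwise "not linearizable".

one valid linearization: #1, #2, #3, #4
after step 1 (#1 push(24)): stack <24>
after step 2 (#2 pop() → 24): stack <>
after step 3 (#3 pop() → empty): stack <>
after step 4 (#4 push(28)): stack <28>

linearizable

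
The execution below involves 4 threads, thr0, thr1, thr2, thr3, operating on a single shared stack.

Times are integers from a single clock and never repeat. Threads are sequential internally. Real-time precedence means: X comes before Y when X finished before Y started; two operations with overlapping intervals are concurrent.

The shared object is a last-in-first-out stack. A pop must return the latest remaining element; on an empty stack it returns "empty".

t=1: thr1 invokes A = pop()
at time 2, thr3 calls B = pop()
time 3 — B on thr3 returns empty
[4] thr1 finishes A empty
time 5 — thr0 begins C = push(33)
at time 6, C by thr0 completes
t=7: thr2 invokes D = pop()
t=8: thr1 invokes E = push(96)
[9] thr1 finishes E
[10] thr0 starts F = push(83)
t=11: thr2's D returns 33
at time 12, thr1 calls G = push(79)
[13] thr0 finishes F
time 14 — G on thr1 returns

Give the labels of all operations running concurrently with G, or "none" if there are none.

concurrent with G ([12,14]): every op whose interval crosses 12..14
A [1,4]: before
B [2,3]: before
C [5,6]: before
D [7,11]: before
E [8,9]: before
F [10,13]: concurrent

F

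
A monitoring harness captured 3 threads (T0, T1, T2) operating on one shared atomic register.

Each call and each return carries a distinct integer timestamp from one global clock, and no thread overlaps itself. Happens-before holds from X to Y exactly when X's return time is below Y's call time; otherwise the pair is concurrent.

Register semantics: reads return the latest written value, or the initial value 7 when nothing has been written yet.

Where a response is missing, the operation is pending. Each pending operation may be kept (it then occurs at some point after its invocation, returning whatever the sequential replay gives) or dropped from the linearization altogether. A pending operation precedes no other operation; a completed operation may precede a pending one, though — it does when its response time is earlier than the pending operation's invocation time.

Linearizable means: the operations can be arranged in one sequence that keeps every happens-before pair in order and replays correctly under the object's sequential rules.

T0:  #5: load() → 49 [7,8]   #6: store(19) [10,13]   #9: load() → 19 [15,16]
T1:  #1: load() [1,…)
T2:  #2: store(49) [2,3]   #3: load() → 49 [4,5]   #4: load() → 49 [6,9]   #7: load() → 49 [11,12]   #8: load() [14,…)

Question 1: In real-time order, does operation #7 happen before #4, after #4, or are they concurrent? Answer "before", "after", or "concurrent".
after

#7 spans [11,12], #4 spans [6,9]
resp(#4)=9 < inv(#7)=11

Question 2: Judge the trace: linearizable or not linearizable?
linearizable

one valid linearization: #1, #2, #3, #4, #5, #7, #6, #8, #9
after step 1 (#1 load() (pending, included)): value 7
after step 2 (#2 store(49)): value 49
after step 3 (#3 load() → 49): value 49
after step 4 (#4 load() → 49): value 49
after step 5 (#5 load() → 49): value 49
after step 6 (#7 load() → 49): value 49
after step 7 (#6 store(19)): value 19
after step 8 (#8 load() (pending, included)): value 19
after step 9 (#9 load() → 19): value 19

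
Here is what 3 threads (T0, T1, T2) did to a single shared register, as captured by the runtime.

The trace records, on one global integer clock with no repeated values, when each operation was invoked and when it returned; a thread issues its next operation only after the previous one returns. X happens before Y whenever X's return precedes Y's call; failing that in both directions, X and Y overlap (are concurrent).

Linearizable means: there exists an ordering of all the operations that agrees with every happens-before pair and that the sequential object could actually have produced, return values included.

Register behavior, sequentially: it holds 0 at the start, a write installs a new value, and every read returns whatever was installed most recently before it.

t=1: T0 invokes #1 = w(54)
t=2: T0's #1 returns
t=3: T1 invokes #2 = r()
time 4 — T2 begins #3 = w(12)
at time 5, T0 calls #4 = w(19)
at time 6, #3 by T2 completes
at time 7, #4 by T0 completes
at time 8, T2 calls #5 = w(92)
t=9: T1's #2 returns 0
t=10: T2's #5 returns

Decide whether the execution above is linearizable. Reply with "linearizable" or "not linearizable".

the violation lands at event 9, #2's response at time 9: events 1..8 linearize, events 1..9 do not
4 completed operations, 6 real-time-consistent orders — every register replay fails
including or dropping the 1 pending operation (#5) in any combination fails
one such order, #1, #2, #3, #4 (pending dropped), breaks at step 2 where #2 r() → 0 is illegal
one such order, #1, #2, #4, #3 (pending dropped), breaks at step 2 where #2 r() → 0 is illegal

not linearizable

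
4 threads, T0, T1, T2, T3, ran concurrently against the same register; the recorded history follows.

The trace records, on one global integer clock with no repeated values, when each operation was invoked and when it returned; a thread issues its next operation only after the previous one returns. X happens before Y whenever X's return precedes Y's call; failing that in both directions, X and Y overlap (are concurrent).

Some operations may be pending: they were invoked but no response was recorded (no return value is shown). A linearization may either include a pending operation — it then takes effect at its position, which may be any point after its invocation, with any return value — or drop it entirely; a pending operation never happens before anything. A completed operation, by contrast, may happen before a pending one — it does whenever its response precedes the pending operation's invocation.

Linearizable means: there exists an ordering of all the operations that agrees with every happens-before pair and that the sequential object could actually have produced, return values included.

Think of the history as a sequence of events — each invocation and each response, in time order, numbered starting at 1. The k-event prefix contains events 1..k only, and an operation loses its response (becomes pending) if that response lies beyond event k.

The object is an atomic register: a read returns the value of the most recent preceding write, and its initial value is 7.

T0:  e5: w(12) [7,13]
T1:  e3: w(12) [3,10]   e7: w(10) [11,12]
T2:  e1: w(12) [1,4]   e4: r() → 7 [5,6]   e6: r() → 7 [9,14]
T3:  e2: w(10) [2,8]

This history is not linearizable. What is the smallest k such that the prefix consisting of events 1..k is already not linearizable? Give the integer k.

events 1..5 are still linearizable — one witness is e1:
step 1: e1 w(12) — value 12
at event 6 (e4's time-6 response) nothing linearizes any more
no completion choice of the 2 pending operations (e2, e3) rescues it — every subset was tried
sample order e1, e4 (pending dropped) stalls at step 2 — e4 r() → 7 has no legal effect

6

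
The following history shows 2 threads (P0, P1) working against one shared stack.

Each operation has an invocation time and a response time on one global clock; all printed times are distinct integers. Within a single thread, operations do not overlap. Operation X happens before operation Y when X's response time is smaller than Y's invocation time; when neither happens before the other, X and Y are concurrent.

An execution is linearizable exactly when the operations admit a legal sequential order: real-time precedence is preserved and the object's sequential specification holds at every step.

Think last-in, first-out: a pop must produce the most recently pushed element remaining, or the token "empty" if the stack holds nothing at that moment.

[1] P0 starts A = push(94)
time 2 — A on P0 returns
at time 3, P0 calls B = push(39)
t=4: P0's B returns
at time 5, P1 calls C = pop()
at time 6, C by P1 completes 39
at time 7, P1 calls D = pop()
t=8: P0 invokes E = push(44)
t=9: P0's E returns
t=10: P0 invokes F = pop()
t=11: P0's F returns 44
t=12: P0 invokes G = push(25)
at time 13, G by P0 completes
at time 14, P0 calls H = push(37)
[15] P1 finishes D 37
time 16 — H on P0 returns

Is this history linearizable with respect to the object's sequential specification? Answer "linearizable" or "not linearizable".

linearizable

a witness: A, B, C, E, F, G, H, D
step 1: A push(94) — stack <94>
step 2: B push(39) — stack <94,39>
step 3: C pop() → 39 — stack <94>
step 4: E push(44) — stack <94,44>
step 5: F pop() → 44 — stack <94>
step 6: G push(25) — stack <94,25>
step 7: H push(37) — stack <94,25,37>
step 8: D pop() → 37 — stack <94,25>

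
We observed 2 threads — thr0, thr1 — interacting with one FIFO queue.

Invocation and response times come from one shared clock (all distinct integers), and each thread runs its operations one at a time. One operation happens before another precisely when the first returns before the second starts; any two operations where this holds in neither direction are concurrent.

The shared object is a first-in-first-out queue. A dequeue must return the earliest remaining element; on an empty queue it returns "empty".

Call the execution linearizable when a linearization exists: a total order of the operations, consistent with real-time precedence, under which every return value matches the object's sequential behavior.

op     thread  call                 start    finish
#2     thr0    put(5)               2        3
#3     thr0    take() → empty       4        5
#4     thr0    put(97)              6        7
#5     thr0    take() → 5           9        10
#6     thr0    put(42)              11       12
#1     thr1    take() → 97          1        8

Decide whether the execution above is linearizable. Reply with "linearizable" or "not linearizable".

not linearizable

prefix check: 1..7 passes, 1..8 fails once #1's time-8 response joins
4 completed operations, 4 real-time-consistent orders — every FIFO queue replay fails
sample order #1, #2, #3, #4 stalls at step 1 — #1 take() → 97 has no legal effect
sample order #2, #1, #3, #4 stalls at step 2 — #1 take() → 97 has no legal effect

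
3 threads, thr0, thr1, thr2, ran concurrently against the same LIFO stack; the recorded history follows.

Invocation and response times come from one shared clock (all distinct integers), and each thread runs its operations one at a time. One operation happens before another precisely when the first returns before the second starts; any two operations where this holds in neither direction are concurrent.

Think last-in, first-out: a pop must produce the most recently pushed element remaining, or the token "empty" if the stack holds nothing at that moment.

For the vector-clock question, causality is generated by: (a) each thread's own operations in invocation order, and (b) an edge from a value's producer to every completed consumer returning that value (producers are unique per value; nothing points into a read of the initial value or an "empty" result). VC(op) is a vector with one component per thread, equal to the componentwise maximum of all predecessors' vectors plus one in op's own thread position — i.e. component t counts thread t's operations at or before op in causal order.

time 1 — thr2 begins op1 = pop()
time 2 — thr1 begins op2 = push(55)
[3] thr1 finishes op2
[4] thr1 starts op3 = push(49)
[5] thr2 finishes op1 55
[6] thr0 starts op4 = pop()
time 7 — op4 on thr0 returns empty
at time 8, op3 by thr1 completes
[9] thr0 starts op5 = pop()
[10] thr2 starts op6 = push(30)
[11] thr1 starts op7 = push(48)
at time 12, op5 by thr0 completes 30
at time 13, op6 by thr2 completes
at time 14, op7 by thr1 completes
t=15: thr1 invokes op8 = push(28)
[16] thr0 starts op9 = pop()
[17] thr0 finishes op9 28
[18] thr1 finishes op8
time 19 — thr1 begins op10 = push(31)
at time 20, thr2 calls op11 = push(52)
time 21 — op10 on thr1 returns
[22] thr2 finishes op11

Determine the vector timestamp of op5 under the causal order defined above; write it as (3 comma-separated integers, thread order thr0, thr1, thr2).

no predecessors for op2 (invoked 2): thr1 increments from zero → (0, 1, 0)
no predecessors for op4 (invoked 6): thr0 increments from zero → (1, 0, 0)
invoked at 1, op1 merges VC(op2)=(0, 1, 0) and bumps thr2's slot → (0, 1, 1)
invoked at 4, op3 merges VC(op2)=(0, 1, 0) and bumps thr1's slot → (0, 2, 0)
invoked at 10, op6 merges VC(op1)=(0, 1, 1) and bumps thr2's slot → (0, 1, 2)
invoked at 11, op7 merges VC(op3)=(0, 2, 0) and bumps thr1's slot → (0, 3, 0)
invoked at 20, op11 merges VC(op6)=(0, 1, 2) and bumps thr2's slot → (0, 1, 3)
invoked at 15, op8 merges VC(op7)=(0, 3, 0) and bumps thr1's slot → (0, 4, 0)
invoked at 19, op10 merges VC(op8)=(0, 4, 0) and bumps thr1's slot → (0, 5, 0)
invoked at 9, op5 merges VC(op4)=(1, 0, 0), VC(op6)=(0, 1, 2) and bumps thr0's slot → (2, 1, 2)
invoked at 16, op9 merges VC(op5)=(2, 1, 2), VC(op8)=(0, 4, 0) and bumps thr0's slot → (3, 4, 2)
target: VC(op5) = (2, 1, 2)

(2, 1, 2)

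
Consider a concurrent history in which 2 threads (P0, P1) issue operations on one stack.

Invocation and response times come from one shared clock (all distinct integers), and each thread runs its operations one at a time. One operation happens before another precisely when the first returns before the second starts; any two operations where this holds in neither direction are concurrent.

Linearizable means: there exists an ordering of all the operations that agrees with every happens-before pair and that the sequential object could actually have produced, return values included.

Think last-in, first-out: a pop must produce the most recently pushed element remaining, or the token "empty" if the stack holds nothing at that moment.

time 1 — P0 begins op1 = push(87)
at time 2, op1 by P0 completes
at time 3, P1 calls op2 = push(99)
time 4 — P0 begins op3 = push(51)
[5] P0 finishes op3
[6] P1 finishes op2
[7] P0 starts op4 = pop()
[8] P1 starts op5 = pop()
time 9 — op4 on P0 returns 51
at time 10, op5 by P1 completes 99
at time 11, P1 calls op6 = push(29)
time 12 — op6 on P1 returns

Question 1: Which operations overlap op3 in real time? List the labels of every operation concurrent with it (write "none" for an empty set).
overlap test against op3 [4,5]: concurrent iff the interval meets 4..5
op1 [1,2]: before
op2 [3,6]: concurrent
op4 [7,9]: after
op5 [8,10]: after
op6 [11,12]: after

op2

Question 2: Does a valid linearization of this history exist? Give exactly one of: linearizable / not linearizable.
witness order: op1, op2, op3, op4, op5, op6
1. op1 push(87), leaving stack <87>
2. op2 push(99), leaving stack <87,99>
3. op3 push(51), leaving stack <87,99,51>
4. op4 pop() → 51, leaving stack <87,99>
5. op5 pop() → 99, leaving stack <87>
6. op6 push(29), leaving stack <87,29>

linearizable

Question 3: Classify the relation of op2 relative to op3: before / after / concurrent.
op2 spans [3,6], op3 spans [4,5]
the intervals overlap in both directions

concurrent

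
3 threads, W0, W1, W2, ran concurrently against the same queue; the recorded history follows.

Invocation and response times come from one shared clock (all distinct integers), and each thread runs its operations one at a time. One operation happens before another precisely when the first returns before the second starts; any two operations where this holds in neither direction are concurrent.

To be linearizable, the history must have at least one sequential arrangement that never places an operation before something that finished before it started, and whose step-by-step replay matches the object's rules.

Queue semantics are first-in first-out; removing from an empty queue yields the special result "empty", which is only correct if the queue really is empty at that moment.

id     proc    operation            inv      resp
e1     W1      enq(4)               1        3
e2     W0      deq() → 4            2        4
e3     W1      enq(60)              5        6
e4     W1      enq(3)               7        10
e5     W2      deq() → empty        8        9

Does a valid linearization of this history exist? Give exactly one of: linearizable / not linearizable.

not linearizable

events 1..8 are fine; event 9 — the response of e5 at time 9 — makes the prefix non-linearizable
checked exhaustively: 2 real-time-consistent orders of 4 completed operations, zero legal queue replays
including or dropping the 1 pending operation (e4) in any combination fails
for example e1, e2, e3, e5 (pending dropped) fails at step 4: e5 deq() → empty is not legal there
for example e2, e1, e3, e5 (pending dropped) fails at step 1: e2 deq() → 4 is not legal there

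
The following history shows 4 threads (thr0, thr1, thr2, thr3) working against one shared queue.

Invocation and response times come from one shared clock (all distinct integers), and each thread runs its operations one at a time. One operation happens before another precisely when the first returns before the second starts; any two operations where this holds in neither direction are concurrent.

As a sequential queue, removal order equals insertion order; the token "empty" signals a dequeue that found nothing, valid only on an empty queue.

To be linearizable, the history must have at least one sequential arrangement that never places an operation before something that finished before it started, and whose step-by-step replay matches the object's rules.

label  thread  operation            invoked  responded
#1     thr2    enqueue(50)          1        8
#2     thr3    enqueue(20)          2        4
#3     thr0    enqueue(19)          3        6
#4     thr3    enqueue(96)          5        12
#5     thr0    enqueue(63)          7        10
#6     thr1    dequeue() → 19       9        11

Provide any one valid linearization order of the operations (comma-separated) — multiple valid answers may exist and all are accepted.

after step 1 (#3 enqueue(19)): queue <19>
after step 2 (#1 enqueue(50)): queue <19,50>
after step 3 (#2 enqueue(20)): queue <19,50,20>
after step 4 (#4 enqueue(96)): queue <19,50,20,96>
after step 5 (#5 enqueue(63)): queue <19,50,20,96,63>
after step 6 (#6 dequeue() → 19): queue <50,20,96,63>

#3, #1, #2, #4, #5, #6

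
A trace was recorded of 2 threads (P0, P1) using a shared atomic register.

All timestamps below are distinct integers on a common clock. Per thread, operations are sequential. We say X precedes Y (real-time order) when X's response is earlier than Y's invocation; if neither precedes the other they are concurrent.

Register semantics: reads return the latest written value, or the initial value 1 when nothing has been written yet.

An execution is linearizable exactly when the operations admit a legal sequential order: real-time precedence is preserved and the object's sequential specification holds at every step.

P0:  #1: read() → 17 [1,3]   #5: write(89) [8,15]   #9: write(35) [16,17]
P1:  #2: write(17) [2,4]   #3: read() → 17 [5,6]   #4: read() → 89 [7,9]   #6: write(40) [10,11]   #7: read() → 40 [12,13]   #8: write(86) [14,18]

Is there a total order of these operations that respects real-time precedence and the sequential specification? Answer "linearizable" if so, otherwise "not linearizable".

linearizable

a witness: #2, #1, #3, #5, #4, #6, #7, #8, #9
1. #2 write(17), leaving value 17
2. #1 read() → 17, leaving value 17
3. #3 read() → 17, leaving value 17
4. #5 write(89), leaving value 89
5. #4 read() → 89, leaving value 89
6. #6 write(40), leaving value 40
7. #7 read() → 40, leaving value 40
8. #8 write(86), leaving value 86
9. #9 write(35), leaving value 35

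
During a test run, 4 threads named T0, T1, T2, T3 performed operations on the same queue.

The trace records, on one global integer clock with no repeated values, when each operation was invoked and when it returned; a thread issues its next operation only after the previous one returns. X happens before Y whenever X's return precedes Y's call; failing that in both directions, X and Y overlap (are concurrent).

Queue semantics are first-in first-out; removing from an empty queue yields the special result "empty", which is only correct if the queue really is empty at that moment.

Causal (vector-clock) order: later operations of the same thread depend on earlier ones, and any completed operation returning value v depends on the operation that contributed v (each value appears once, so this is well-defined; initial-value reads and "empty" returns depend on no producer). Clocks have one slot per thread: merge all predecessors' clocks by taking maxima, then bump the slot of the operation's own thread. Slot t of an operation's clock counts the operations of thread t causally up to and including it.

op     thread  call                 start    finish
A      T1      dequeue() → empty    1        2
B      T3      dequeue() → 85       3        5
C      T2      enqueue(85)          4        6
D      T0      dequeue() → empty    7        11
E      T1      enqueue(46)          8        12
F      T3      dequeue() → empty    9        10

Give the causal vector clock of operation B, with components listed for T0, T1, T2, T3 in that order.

(0, 0, 1, 1)

root op C, invoked 4: fresh clock plus T2's own tick → (0, 0, 1, 0)
root op A, invoked 1: fresh clock plus T1's own tick → (0, 1, 0, 0)
root op D, invoked 7: fresh clock plus T0's own tick → (1, 0, 0, 0)
B, invoked 3, takes VC(C)=(0, 0, 1, 0) under max, adds 1 for T3 → (0, 0, 1, 1)
E, invoked 8, takes VC(A)=(0, 1, 0, 0) under max, adds 1 for T1 → (0, 2, 0, 0)
F, invoked 9, takes VC(B)=(0, 0, 1, 1) under max, adds 1 for T3 → (0, 0, 1, 2)
target: VC(B) = (0, 0, 1, 1)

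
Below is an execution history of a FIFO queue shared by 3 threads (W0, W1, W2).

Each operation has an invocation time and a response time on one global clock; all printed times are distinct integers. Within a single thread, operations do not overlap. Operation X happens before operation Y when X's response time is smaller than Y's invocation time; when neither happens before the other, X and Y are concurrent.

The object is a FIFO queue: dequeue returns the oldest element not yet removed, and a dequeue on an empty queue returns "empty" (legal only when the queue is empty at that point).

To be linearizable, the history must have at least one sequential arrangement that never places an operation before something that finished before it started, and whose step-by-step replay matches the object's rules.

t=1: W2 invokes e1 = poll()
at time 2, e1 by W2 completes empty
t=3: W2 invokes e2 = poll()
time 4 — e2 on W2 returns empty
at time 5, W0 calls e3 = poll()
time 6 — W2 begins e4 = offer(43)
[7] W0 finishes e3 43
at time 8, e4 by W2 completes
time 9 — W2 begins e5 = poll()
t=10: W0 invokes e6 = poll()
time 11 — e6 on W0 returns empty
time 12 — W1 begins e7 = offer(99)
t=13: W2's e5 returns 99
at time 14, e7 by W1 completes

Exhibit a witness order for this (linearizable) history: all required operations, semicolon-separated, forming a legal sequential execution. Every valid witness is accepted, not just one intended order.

e1; e2; e4; e3; e6; e7; e5

after step 1 (e1 poll() → empty): queue <>
after step 2 (e2 poll() → empty): queue <>
after step 3 (e4 offer(43)): queue <43>
after step 4 (e3 poll() → 43): queue <>
after step 5 (e6 poll() → empty): queue <>
after step 6 (e7 offer(99)): queue <99>
after step 7 (e5 poll() → 99): queue <>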